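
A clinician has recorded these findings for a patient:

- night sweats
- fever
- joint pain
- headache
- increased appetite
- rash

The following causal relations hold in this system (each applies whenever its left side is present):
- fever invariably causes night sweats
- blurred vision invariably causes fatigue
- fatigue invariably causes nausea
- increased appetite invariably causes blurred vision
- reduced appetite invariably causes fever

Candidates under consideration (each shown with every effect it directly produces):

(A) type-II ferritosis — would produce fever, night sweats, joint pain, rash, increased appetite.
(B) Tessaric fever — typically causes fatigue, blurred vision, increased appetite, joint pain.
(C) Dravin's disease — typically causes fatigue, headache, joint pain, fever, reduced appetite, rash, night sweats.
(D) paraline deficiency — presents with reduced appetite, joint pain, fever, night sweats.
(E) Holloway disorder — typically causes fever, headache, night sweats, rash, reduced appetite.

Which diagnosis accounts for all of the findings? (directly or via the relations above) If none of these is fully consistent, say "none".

Testing each hypothesis:
(A) type-II ferritosis — night sweats match; fever match; joint pain match; headache miss; increased appetite match; rash match
(B) Tessaric fever — night sweats miss; fever miss; joint pain match; headache miss; increased appetite match; rash miss
(C) Dravin's disease — fails on increased appetite (predicts reduced appetite, not increased appetite)
(D) paraline deficiency — fails on headache, increased appetite, rash (predicts reduced appetite, not increased appetite)
(E) Holloway disorder — night sweats match; fever match; joint pain miss; headache match; increased appetite miss; rash match
None of the listed candidates fits everything.

none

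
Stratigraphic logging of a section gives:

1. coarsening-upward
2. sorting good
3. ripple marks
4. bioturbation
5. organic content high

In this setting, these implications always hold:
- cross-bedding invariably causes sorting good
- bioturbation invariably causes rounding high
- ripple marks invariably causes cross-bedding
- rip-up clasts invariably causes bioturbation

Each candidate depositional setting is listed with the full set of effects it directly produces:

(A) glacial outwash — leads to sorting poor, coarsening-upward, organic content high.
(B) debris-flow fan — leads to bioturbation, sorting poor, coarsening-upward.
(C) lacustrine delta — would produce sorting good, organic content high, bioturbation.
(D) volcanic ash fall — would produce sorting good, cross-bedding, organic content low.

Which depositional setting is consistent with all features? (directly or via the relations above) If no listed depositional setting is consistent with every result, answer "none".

For each candidate, compare predicted effects to what was observed:
(A) glacial outwash — coarsening-upward match; sorting good miss; ripple marks miss; bioturbation miss; organic content high match
(B) debris-flow fan — fails on sorting good, ripple marks, organic content high (predicts sorting poor, not sorting good)
(C) lacustrine delta — does not account for coarsening-upward, ripple marks
(D) volcanic ash fall — coarsening-upward miss; sorting good match; ripple marks miss; bioturbation miss; organic content high miss
Every candidate fails on at least one observation.

none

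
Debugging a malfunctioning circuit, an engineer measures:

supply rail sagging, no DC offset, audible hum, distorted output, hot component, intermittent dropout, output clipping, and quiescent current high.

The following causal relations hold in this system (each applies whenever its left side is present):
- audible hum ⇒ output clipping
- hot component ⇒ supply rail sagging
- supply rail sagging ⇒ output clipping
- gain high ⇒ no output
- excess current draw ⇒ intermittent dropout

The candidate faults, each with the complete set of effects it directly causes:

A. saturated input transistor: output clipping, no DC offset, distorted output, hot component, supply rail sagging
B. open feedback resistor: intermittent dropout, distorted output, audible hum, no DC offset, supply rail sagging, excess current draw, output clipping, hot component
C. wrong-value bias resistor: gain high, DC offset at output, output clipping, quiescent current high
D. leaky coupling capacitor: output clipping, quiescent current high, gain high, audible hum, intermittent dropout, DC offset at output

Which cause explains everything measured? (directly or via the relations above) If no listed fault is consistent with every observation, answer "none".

none

For each candidate, compare predicted effects to what was observed:
(A) saturated input transistor — supply rail sagging +; no DC offset +; audible hum -; distorted output +; hot component +; intermittent dropout -; output clipping +; quiescent current high -
(B) open feedback resistor — does not account for quiescent current high
(C) wrong-value bias resistor — supply rail sagging -; no DC offset -; audible hum -; distorted output -; hot component -; intermittent dropout -; output clipping +; quiescent current high +
(D) leaky coupling capacitor — fails on supply rail sagging, no DC offset, distorted output, hot component (predicts DC offset at output, not no DC offset)
None of the listed candidates fits everything.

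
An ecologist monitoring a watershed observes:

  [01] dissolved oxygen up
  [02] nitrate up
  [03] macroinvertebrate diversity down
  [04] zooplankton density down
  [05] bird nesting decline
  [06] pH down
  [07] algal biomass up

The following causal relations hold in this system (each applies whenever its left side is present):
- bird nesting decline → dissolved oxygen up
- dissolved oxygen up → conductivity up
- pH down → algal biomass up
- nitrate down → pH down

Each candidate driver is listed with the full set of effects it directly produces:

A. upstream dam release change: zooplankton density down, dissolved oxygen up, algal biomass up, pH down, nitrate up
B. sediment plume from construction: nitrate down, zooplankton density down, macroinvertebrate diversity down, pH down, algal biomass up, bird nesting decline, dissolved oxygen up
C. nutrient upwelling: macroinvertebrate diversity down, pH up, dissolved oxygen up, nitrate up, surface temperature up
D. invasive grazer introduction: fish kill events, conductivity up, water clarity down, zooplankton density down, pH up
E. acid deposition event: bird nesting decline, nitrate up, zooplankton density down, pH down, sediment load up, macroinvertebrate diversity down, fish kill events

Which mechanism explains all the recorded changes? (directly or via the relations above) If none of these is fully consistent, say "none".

E

For each candidate, compare predicted effects to what was observed:
(A) upstream dam release change — dissolved oxygen up match; nitrate up match; macroinvertebrate diversity down miss; zooplankton density down match; bird nesting decline miss; pH down match; algal biomass up match
(B) sediment plume from construction — fails on nitrate up (predicts nitrate down, not nitrate up)
(C) nutrient upwelling — dissolved oxygen up match; nitrate up match; macroinvertebrate diversity down match; zooplankton density down miss; bird nesting decline miss; pH down miss; algal biomass up miss
(D) invasive grazer introduction — dissolved oxygen up miss; nitrate up miss; macroinvertebrate diversity down miss; zooplankton density down match; bird nesting decline miss; pH down miss; algal biomass up miss
(E) acid deposition event — accounts for every observation (dissolved oxygen up through bird nesting decline → dissolved oxygen up)
(E) alone accounts for all the evidence.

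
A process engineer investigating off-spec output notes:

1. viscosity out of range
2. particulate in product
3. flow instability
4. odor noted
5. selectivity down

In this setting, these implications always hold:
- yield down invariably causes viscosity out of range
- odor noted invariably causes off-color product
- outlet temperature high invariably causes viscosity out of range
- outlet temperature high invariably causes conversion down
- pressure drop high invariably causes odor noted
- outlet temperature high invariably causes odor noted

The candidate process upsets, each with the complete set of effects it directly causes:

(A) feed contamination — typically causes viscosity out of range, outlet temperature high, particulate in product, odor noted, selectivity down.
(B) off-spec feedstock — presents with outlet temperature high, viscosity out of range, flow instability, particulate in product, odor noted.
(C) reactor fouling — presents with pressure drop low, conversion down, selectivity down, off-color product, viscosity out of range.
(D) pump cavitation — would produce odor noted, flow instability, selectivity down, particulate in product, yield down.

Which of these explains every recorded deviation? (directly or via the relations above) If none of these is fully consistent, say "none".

For each candidate, compare predicted effects to what was observed:
(A) feed contamination — does not account for flow instability
(B) off-spec feedstock — viscosity out of range match; particulate in product match; flow instability match; odor noted match; selectivity down miss
(C) reactor fouling — viscosity out of range match; particulate in product miss; flow instability miss; odor noted miss; selectivity down match
(D) pump cavitation — accounts for every observation (viscosity out of range via yield down → viscosity out of range)
Only (D) is consistent with every observation.

D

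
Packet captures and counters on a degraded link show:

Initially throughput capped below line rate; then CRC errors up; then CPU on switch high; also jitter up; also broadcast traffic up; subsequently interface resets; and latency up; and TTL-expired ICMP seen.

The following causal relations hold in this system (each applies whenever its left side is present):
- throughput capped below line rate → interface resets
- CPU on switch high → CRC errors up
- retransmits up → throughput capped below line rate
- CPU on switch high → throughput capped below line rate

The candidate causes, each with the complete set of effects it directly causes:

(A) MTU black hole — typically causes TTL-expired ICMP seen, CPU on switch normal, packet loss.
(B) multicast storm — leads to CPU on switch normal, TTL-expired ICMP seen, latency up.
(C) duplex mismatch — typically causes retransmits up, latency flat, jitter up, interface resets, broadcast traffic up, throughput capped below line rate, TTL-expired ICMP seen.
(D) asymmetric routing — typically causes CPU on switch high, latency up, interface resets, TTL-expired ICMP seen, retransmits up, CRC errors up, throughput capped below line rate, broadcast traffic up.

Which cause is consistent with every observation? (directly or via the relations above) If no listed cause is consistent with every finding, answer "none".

Per-candidate check:
(A) MTU black hole — throughput capped below line rate -; CRC errors up -; CPU on switch high -; jitter up -; broadcast traffic up -; interface resets -; latency up -; TTL-expired ICMP seen +
(B) multicast storm — throughput capped below line rate -; CRC errors up -; CPU on switch high -; jitter up -; broadcast traffic up -; interface resets -; latency up +; TTL-expired ICMP seen +
(C) duplex mismatch — throughput capped below line rate +; CRC errors up -; CPU on switch high -; jitter up +; broadcast traffic up +; interface resets +; latency up -; TTL-expired ICMP seen +
(D) asymmetric routing — throughput capped below line rate +; CRC errors up +; CPU on switch high +; jitter up -; broadcast traffic up +; interface resets +; latency up +; TTL-expired ICMP seen +
No candidate is consistent with all observations.

none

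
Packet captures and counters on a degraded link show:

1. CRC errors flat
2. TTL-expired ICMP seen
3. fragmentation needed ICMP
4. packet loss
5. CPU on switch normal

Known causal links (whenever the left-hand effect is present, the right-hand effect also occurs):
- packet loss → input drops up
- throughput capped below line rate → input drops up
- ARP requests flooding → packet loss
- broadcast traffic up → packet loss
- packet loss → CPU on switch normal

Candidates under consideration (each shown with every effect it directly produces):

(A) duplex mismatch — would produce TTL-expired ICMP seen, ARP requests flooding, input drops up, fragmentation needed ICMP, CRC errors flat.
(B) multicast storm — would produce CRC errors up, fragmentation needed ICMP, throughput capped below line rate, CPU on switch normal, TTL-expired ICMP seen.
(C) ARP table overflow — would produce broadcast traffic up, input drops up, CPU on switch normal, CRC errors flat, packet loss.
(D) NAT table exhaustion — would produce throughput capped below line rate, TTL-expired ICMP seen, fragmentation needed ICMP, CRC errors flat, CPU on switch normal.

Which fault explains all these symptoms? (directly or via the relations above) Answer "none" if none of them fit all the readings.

Per-candidate check:
(A) duplex mismatch — accounts for every observation (packet loss by ARP requests flooding → packet loss)
(B) multicast storm — CRC errors flat NO; TTL-expired ICMP seen yes; fragmentation needed ICMP yes; packet loss NO; CPU on switch normal yes
(C) ARP table overflow — does not account for TTL-expired ICMP seen, fragmentation needed ICMP
(D) NAT table exhaustion — CRC errors flat yes; TTL-expired ICMP seen yes; fragmentation needed ICMP yes; packet loss NO; CPU on switch normal yes
Only (A) is consistent with every observation.

A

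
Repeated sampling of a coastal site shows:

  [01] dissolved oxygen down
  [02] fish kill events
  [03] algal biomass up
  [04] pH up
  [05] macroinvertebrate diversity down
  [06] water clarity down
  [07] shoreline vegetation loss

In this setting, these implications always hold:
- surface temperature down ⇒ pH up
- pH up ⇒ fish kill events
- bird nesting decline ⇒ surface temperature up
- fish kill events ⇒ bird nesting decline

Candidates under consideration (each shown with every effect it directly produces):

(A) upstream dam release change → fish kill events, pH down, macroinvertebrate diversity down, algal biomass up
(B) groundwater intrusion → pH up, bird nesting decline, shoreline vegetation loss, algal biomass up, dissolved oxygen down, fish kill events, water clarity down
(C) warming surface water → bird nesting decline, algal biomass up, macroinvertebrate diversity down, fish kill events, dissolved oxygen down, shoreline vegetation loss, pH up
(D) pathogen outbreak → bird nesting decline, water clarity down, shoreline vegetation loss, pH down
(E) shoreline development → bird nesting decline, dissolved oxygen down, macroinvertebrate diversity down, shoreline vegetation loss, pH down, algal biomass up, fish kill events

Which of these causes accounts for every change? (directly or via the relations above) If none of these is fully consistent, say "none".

Testing each hypothesis:
(A) upstream dam release change — dissolved oxygen down NO; fish kill events yes; algal biomass up yes; pH up NO; macroinvertebrate diversity down yes; water clarity down NO; shoreline vegetation loss NO
(B) groundwater intrusion — dissolved oxygen down yes; fish kill events yes; algal biomass up yes; pH up yes; macroinvertebrate diversity down NO; water clarity down yes; shoreline vegetation loss yes
(C) warming surface water — does not account for water clarity down
(D) pathogen outbreak — dissolved oxygen down NO; fish kill events NO; algal biomass up NO; pH up NO; macroinvertebrate diversity down NO; water clarity down yes; shoreline vegetation loss yes
(E) shoreline development — dissolved oxygen down yes; fish kill events yes; algal biomass up yes; pH up NO; macroinvertebrate diversity down yes; water clarity down NO; shoreline vegetation loss yes
Every candidate fails on at least one observation.

none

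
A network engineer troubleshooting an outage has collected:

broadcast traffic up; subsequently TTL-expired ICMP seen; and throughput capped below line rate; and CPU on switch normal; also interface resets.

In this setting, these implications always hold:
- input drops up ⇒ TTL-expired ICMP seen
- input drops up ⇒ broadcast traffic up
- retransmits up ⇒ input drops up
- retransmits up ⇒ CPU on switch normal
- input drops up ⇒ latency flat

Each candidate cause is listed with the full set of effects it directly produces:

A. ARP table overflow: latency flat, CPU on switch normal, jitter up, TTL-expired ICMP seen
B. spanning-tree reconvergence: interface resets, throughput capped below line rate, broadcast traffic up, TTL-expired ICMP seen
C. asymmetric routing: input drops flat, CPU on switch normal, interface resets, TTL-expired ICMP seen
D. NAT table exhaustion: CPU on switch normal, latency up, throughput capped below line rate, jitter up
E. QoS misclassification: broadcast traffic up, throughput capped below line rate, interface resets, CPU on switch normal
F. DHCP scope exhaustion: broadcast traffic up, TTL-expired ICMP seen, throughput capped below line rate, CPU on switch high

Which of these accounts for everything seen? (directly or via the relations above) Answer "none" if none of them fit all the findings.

none

For each candidate, compare predicted effects to what was observed:
(A) ARP table overflow — does not account for broadcast traffic up, throughput capped below line rate, interface resets
(B) spanning-tree reconvergence — broadcast traffic up +; TTL-expired ICMP seen +; throughput capped below line rate +; CPU on switch normal -; interface resets +
(C) asymmetric routing — broadcast traffic up -; TTL-expired ICMP seen +; throughput capped below line rate -; CPU on switch normal +; interface resets +
(D) NAT table exhaustion — broadcast traffic up -; TTL-expired ICMP seen -; throughput capped below line rate +; CPU on switch normal +; interface resets -
(E) QoS misclassification — broadcast traffic up +; TTL-expired ICMP seen -; throughput capped below line rate +; CPU on switch normal +; interface resets +
(F) DHCP scope exhaustion — broadcast traffic up +; TTL-expired ICMP seen +; throughput capped below line rate +; CPU on switch normal -; interface resets -
No candidate is consistent with all observations.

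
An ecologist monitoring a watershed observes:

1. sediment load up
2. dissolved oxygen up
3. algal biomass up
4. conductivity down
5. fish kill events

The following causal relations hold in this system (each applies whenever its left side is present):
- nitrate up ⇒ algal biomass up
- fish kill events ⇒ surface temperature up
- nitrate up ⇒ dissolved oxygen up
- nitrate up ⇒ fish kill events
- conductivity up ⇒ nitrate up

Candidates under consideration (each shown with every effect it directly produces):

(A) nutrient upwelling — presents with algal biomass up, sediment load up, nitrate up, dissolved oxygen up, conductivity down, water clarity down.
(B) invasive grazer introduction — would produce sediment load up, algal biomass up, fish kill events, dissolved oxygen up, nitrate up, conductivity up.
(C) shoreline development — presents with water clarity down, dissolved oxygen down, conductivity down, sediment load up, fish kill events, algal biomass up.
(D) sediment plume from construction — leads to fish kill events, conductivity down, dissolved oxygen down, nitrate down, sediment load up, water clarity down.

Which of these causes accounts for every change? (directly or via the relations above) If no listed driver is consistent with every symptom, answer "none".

For each candidate, compare predicted effects to what was observed:
(A) nutrient upwelling — sediment load up match; dissolved oxygen up match; algal biomass up match; conductivity down match; fish kill events match (through nitrate up → fish kill events)
(B) invasive grazer introduction — sediment load up match; dissolved oxygen up match; algal biomass up match; conductivity down miss; fish kill events match
(C) shoreline development — fails on dissolved oxygen up (predicts dissolved oxygen down, not dissolved oxygen up)
(D) sediment plume from construction — sediment load up match; dissolved oxygen up miss; algal biomass up miss; conductivity down match; fish kill events match
(A) is the only candidate with no mismatches.

A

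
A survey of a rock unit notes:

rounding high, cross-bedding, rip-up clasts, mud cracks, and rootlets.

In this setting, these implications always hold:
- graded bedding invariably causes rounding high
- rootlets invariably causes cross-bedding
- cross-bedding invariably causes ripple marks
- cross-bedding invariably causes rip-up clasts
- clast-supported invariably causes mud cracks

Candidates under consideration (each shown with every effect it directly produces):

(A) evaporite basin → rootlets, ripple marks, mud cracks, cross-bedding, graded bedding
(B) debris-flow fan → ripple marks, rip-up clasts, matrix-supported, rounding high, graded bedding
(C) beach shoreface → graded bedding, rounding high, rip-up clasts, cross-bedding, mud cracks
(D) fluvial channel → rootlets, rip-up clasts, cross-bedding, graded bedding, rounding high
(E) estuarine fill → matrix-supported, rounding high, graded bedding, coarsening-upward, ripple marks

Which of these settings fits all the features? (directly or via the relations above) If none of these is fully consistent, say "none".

A

Checking each candidate against the observations:
(A) evaporite basin — rounding high match (through graded bedding → rounding high); cross-bedding match; rip-up clasts match (through cross-bedding → rip-up clasts); mud cracks match; rootlets match
(B) debris-flow fan — does not account for cross-bedding, mud cracks, rootlets
(C) beach shoreface — rounding high match; cross-bedding match; rip-up clasts match; mud cracks match; rootlets miss
(D) fluvial channel — does not account for mud cracks
(E) estuarine fill — does not account for cross-bedding, rip-up clasts, mud cracks, rootlets
(A) is the only candidate with no mismatches.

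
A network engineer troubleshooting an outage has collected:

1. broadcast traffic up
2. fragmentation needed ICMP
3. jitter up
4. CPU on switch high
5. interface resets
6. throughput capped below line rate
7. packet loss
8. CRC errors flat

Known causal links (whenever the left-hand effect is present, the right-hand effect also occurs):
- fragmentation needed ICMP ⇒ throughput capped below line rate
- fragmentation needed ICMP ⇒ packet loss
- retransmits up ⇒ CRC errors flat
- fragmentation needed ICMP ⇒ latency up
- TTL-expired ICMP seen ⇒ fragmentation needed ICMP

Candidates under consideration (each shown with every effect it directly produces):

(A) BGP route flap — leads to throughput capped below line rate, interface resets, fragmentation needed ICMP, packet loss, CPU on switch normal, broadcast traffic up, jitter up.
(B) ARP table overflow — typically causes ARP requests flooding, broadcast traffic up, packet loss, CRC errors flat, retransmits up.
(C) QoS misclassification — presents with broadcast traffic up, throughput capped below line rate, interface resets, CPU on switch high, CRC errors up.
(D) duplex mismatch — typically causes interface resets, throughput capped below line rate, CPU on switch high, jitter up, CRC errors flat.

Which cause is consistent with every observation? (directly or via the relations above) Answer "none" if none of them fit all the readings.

none

For each candidate, compare predicted effects to what was observed:
(A) BGP route flap — broadcast traffic up match; fragmentation needed ICMP match; jitter up match; CPU on switch high miss; interface resets match; throughput capped below line rate match; packet loss match; CRC errors flat miss
(B) ARP table overflow — broadcast traffic up match; fragmentation needed ICMP miss; jitter up miss; CPU on switch high miss; interface resets miss; throughput capped below line rate miss; packet loss match; CRC errors flat match
(C) QoS misclassification — fails on fragmentation needed ICMP, jitter up, packet loss, CRC errors flat (predicts CRC errors up, not CRC errors flat)
(D) duplex mismatch — does not account for broadcast traffic up, fragmentation needed ICMP, packet loss
No candidate is consistent with all observations.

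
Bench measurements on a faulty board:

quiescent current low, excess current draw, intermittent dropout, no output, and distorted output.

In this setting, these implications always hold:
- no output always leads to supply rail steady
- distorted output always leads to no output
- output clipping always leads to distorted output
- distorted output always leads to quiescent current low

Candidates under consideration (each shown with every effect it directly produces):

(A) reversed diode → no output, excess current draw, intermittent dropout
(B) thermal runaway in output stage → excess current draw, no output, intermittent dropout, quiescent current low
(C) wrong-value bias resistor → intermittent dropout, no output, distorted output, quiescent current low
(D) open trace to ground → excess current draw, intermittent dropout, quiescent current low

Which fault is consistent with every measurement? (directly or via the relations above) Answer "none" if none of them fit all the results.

Testing each hypothesis:
(A) reversed diode — quiescent current low -; excess current draw +; intermittent dropout +; no output +; distorted output -
(B) thermal runaway in output stage — does not account for distorted output
(C) wrong-value bias resistor — quiescent current low +; excess current draw -; intermittent dropout +; no output +; distorted output +
(D) open trace to ground — does not account for no output, distorted output
None of the listed candidates fits everything.

none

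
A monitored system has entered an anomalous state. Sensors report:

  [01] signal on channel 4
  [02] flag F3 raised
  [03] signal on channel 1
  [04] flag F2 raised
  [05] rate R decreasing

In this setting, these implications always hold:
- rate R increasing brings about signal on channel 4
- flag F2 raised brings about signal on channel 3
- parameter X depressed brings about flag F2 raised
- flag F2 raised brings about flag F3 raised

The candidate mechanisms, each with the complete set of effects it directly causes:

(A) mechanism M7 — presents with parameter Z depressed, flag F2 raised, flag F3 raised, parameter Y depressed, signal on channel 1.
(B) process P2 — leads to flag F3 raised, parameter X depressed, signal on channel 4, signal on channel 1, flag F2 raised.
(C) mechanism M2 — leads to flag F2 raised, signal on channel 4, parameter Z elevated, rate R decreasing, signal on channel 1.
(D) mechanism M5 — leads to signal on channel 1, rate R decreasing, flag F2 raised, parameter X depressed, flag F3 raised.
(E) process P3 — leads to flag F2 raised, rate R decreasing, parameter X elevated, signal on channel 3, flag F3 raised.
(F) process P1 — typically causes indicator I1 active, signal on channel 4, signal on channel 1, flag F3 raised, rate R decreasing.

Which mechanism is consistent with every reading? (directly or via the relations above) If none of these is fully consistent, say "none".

For each candidate, compare predicted effects to what was observed:
(A) mechanism M7 — signal on channel 4 NO; flag F3 raised yes; signal on channel 1 yes; flag F2 raised yes; rate R decreasing NO
(B) process P2 — signal on channel 4 yes; flag F3 raised yes; signal on channel 1 yes; flag F2 raised yes; rate R decreasing NO
(C) mechanism M2 — signal on channel 4 yes; flag F3 raised yes (by flag F2 raised → flag F3 raised); signal on channel 1 yes; flag F2 raised yes; rate R decreasing yes
(D) mechanism M5 — signal on channel 4 NO; flag F3 raised yes; signal on channel 1 yes; flag F2 raised yes; rate R decreasing yes
(E) process P3 — signal on channel 4 NO; flag F3 raised yes; signal on channel 1 NO; flag F2 raised yes; rate R decreasing yes
(F) process P1 — signal on channel 4 yes; flag F3 raised yes; signal on channel 1 yes; flag F2 raised NO; rate R decreasing yes
(C) alone accounts for all the evidence.

C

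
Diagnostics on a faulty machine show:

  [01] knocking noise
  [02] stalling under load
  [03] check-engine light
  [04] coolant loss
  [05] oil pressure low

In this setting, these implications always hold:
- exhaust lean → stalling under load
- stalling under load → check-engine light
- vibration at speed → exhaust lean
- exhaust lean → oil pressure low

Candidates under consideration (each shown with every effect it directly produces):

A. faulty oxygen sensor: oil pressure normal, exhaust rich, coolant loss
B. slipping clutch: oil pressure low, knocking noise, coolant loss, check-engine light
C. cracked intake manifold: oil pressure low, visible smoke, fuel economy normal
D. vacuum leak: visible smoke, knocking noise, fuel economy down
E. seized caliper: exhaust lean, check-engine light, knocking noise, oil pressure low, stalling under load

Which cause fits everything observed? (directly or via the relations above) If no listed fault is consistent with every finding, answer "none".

For each candidate, compare predicted effects to what was observed:
(A) faulty oxygen sensor — knocking noise -; stalling under load -; check-engine light -; coolant loss +; oil pressure low -
(B) slipping clutch — knocking noise +; stalling under load -; check-engine light +; coolant loss +; oil pressure low +
(C) cracked intake manifold — knocking noise -; stalling under load -; check-engine light -; coolant loss -; oil pressure low +
(D) vacuum leak — does not account for stalling under load, check-engine light, coolant loss, oil pressure low
(E) seized caliper — knocking noise +; stalling under load +; check-engine light +; coolant loss -; oil pressure low +
None of the listed candidates fits everything.

none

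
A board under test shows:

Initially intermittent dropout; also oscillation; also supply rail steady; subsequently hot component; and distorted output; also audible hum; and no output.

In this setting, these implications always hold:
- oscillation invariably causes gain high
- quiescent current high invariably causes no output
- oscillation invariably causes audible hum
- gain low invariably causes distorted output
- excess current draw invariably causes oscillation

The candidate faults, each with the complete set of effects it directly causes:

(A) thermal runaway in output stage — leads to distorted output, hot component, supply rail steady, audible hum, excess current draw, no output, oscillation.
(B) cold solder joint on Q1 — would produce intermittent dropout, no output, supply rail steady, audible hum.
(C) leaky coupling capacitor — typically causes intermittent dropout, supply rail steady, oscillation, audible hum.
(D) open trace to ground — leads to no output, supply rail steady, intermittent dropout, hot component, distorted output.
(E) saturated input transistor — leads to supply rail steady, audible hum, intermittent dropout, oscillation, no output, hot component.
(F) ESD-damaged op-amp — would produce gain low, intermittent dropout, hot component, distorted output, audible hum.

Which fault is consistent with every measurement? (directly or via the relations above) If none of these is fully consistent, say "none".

none

Per-candidate check:
(A) thermal runaway in output stage — does not account for intermittent dropout
(B) cold solder joint on Q1 — does not account for oscillation, hot component, distorted output
(C) leaky coupling capacitor — intermittent dropout +; oscillation +; supply rail steady +; hot component -; distorted output -; audible hum +; no output -
(D) open trace to ground — intermittent dropout +; oscillation -; supply rail steady +; hot component +; distorted output +; audible hum -; no output +
(E) saturated input transistor — intermittent dropout +; oscillation +; supply rail steady +; hot component +; distorted output -; audible hum +; no output +
(F) ESD-damaged op-amp — does not account for oscillation, supply rail steady, no output
Every candidate fails on at least one observation.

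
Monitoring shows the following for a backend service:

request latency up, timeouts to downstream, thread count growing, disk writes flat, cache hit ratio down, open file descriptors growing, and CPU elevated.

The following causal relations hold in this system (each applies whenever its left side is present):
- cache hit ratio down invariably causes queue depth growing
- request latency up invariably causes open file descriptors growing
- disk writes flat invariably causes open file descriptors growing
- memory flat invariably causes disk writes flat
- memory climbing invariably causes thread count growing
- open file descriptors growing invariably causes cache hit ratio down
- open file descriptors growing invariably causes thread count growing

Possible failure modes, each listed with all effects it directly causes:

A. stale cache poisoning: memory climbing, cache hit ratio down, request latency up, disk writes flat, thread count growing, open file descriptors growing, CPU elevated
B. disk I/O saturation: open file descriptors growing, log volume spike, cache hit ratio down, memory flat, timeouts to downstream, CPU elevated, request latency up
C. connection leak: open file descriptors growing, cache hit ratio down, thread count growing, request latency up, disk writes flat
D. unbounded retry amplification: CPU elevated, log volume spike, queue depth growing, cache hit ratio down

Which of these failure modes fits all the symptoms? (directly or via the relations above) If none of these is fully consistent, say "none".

B

Testing each hypothesis:
(A) stale cache poisoning — does not account for timeouts to downstream
(B) disk I/O saturation — accounts for every observation (thread count growing through open file descriptors growing → thread count growing)
(C) connection leak — does not account for timeouts to downstream, CPU elevated
(D) unbounded retry amplification — does not account for request latency up, timeouts to downstream, thread count growing, disk writes flat, open file descriptors growing
(B) alone accounts for all the evidence.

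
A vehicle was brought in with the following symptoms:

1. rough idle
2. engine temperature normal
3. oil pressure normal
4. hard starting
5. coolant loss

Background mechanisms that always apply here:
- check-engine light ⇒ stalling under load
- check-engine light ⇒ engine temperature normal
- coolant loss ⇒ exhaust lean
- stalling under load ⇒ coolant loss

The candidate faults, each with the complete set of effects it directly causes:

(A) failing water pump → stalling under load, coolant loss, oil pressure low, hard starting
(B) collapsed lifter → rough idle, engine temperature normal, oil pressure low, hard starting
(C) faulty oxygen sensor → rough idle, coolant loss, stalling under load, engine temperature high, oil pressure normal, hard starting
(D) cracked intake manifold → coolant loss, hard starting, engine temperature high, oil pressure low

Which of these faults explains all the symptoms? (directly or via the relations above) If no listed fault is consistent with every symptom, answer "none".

For each candidate, compare predicted effects to what was observed:
(A) failing water pump — rough idle miss; engine temperature normal miss; oil pressure normal miss; hard starting match; coolant loss match
(B) collapsed lifter — fails on oil pressure normal, coolant loss (predicts oil pressure low, not oil pressure normal)
(C) faulty oxygen sensor — fails on engine temperature normal (predicts engine temperature high, not engine temperature normal)
(D) cracked intake manifold — fails on rough idle, engine temperature normal, oil pressure normal (predicts engine temperature high, not engine temperature normal; predicts oil pressure low, not oil pressure normal)
Every candidate fails on at least one observation.

none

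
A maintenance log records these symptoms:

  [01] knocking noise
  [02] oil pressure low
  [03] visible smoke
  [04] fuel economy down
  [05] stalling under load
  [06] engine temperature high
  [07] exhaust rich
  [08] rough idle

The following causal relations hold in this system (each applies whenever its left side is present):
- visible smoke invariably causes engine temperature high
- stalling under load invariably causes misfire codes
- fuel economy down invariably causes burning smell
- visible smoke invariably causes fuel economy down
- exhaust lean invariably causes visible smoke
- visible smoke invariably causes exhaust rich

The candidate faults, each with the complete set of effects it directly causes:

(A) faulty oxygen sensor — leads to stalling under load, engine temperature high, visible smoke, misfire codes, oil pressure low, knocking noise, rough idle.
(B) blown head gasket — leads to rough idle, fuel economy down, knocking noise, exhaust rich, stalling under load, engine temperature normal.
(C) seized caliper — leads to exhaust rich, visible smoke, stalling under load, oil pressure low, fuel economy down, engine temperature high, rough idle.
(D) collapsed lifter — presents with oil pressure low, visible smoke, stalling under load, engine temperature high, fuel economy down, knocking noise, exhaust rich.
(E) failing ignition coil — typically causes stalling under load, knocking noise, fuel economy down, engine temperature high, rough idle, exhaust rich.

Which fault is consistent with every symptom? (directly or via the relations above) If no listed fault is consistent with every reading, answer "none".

Checking each candidate against the observations:
(A) faulty oxygen sensor — accounts for every observation (fuel economy down via visible smoke → fuel economy down)
(B) blown head gasket — knocking noise match; oil pressure low miss; visible smoke miss; fuel economy down match; stalling under load match; engine temperature high miss; exhaust rich match; rough idle match
(C) seized caliper — knocking noise miss; oil pressure low match; visible smoke match; fuel economy down match; stalling under load match; engine temperature high match; exhaust rich match; rough idle match
(D) collapsed lifter — knocking noise match; oil pressure low match; visible smoke match; fuel economy down match; stalling under load match; engine temperature high match; exhaust rich match; rough idle miss
(E) failing ignition coil — does not account for oil pressure low, visible smoke
(A) is the only candidate with no mismatches.

A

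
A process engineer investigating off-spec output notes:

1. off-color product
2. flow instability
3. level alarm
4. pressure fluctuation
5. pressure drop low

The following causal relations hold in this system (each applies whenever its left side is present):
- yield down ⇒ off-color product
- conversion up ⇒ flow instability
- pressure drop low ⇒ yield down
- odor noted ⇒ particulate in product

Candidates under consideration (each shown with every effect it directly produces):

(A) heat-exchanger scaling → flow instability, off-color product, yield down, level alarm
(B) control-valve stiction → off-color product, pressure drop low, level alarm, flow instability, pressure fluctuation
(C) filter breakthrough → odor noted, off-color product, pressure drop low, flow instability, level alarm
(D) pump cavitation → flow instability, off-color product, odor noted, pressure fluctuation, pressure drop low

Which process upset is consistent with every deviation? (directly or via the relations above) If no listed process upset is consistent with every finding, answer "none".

B

Per-candidate check:
(A) heat-exchanger scaling — does not account for pressure fluctuation, pressure drop low
(B) control-valve stiction — off-color product +; flow instability +; level alarm +; pressure fluctuation +; pressure drop low +
(C) filter breakthrough — does not account for pressure fluctuation
(D) pump cavitation — does not account for level alarm
(B) alone accounts for all the evidence.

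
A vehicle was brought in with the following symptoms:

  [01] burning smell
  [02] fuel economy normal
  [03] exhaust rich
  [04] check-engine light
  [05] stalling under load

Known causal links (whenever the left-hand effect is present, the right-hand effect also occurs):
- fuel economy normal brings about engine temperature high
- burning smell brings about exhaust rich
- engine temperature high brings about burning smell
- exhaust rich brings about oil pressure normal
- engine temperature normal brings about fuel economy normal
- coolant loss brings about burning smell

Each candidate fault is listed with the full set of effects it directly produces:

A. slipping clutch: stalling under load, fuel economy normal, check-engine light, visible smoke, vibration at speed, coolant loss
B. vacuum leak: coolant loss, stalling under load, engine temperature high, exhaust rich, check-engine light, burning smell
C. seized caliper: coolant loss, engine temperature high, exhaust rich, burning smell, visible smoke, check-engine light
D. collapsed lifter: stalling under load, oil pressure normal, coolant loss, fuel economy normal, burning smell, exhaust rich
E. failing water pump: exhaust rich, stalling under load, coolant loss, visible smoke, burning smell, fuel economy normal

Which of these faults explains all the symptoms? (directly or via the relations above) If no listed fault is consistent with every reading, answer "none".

A

Per-candidate check:
(A) slipping clutch — burning smell + (via coolant loss → burning smell); fuel economy normal +; exhaust rich + (via coolant loss → burning smell → exhaust rich); check-engine light +; stalling under load +
(B) vacuum leak — does not account for fuel economy normal
(C) seized caliper — does not account for fuel economy normal, stalling under load
(D) collapsed lifter — does not account for check-engine light
(E) failing water pump — does not account for check-engine light
(A) is the only candidate with no mismatches.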